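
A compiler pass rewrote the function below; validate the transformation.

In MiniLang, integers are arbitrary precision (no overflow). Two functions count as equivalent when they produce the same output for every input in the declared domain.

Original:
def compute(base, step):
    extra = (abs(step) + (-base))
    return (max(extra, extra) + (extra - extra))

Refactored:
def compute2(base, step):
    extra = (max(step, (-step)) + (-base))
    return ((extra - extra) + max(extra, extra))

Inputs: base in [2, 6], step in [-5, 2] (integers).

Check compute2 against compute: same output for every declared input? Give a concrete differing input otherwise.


Equivalent — the differences include min/max/abs usage differs, yet no declared input distinguishes the two.
As a probe, take base=2, step=-5: compute runs extra=3, then returns 3; compute2 runs extra=3, then returns 3; both end at 3.
Sweeping the whole domain (40 inputs) finds no disagreement.
verdict: equivalent


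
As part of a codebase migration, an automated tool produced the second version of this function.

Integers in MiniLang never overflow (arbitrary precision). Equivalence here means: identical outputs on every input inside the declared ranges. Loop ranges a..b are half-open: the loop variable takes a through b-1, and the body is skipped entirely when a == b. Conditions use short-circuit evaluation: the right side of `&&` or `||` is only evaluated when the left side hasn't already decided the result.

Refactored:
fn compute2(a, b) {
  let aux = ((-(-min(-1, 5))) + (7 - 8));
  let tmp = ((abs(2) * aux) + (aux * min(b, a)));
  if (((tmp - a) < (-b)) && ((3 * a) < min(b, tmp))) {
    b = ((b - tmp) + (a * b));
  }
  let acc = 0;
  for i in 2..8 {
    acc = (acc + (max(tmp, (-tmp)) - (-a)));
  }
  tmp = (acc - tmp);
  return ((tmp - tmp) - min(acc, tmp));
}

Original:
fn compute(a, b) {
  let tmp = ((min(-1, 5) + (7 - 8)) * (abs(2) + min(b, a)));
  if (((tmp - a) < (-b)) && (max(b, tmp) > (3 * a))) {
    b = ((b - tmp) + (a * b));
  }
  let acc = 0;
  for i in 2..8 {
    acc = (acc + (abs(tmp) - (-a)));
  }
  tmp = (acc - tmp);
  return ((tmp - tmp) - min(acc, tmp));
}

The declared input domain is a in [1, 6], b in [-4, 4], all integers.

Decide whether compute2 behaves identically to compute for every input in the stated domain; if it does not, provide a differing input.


The edit looks behavioral (`max(b, tmp)` became `min(b, tmp)`), but over these ranges it never changes the outcome.
Tracing a=4, b=-3: compute: tmp=2, then (((tmp - a) < (-b)) && (max(b, tmp) > (3 * a))) is false, then acc=0, then (i=2), then acc=6, then (i=3), then acc=12, then (i=4), then acc=18, then (i=5), then acc=24, then (i=6), then acc=30, then (i=7), then acc=36, then tmp=34, then returns -34 | compute2: aux=-2, then tmp=2, then (((tmp - a) < (-b)) && ((3 * a) < min(b, tmp))) is false, then acc=0, then (i=2), then acc=6, then (i=3), then acc=12, then (i=4), then acc=18, then (i=5), then acc=24, then (i=6), then acc=30, then (i=7), then acc=36, then tmp=34, then returns -34 — matching result -34.
An exhaustive pass over the 54 declared inputs shows identical outputs.
verdict: equivalent


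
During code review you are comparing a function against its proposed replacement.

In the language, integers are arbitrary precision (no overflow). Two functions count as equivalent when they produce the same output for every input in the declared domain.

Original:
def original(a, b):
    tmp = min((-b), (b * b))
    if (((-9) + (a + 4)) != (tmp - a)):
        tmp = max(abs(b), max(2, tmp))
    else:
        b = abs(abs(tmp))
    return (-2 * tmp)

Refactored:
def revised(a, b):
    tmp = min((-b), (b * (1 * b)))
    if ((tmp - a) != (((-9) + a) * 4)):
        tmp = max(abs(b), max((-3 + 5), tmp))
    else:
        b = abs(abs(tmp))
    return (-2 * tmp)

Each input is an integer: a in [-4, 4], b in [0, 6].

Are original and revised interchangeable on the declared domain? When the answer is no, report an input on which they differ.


a=0, b=5 yields 10 from original but -10 from revised.
verdict: not equivalent; witness: a=0, b=5


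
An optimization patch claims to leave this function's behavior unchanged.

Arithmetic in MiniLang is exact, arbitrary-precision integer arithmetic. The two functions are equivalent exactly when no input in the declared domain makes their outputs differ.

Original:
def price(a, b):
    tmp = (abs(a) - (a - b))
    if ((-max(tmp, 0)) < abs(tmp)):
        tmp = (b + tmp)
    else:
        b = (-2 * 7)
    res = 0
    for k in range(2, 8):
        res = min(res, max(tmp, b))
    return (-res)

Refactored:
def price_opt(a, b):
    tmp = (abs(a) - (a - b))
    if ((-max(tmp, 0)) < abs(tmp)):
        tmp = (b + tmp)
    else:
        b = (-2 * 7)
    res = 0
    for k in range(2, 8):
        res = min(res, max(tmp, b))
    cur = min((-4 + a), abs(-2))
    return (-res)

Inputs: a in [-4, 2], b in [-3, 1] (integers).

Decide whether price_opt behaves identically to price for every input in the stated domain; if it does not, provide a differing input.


Equivalent — the differences include min/max/abs usage differs, and statement counts differ, and local variable names differ, and constant usage differs, and arithmetic usage differs, yet no declared input distinguishes the two.
Tracing a=-2, b=-2: price: tmp = 2; ((-max(tmp, 0)) < abs(tmp)) -> true; tmp = 0; res = 0; [k=2]; res = 0; [k=3]; res = 0; [k=4]; res = 0; [k=5]; res = 0; [k=6]; res = 0; [k=7]; res = 0; return 0 | price_opt: tmp = 2; ((-max(tmp, 0)) < abs(tmp)) -> true; tmp = 0; res = 0; [k=2]; res = 0; [k=3]; res = 0; [k=4]; res = 0; [k=5]; res = 0; [k=6]; res = 0; [k=7]; res = 0; cur = -6; return 0 — matching result 0.
Checked all 35 inputs in the declared domain: the outputs agree on every one.
verdict: equivalent


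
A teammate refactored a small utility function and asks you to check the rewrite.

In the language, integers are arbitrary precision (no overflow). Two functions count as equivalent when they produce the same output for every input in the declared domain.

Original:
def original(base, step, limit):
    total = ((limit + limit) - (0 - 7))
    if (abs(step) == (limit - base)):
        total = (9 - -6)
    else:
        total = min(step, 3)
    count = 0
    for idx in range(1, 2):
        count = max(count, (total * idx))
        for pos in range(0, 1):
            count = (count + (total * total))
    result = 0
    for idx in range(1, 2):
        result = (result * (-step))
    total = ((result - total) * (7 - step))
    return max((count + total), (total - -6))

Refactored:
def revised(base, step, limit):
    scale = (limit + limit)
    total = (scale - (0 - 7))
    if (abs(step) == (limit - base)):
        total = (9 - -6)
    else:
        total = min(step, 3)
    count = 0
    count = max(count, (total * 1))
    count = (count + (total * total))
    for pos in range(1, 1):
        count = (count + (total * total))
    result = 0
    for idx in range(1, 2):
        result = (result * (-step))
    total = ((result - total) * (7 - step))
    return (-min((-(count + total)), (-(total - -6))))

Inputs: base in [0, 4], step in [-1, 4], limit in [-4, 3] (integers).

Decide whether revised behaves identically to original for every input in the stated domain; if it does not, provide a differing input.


Although min/max/abs usage differs; and loop structure differs; and constant usage differs; and arithmetic usage differs; and local variable names differ; and statement counts differ, 240/240 inputs agree.
verdict: equivalent


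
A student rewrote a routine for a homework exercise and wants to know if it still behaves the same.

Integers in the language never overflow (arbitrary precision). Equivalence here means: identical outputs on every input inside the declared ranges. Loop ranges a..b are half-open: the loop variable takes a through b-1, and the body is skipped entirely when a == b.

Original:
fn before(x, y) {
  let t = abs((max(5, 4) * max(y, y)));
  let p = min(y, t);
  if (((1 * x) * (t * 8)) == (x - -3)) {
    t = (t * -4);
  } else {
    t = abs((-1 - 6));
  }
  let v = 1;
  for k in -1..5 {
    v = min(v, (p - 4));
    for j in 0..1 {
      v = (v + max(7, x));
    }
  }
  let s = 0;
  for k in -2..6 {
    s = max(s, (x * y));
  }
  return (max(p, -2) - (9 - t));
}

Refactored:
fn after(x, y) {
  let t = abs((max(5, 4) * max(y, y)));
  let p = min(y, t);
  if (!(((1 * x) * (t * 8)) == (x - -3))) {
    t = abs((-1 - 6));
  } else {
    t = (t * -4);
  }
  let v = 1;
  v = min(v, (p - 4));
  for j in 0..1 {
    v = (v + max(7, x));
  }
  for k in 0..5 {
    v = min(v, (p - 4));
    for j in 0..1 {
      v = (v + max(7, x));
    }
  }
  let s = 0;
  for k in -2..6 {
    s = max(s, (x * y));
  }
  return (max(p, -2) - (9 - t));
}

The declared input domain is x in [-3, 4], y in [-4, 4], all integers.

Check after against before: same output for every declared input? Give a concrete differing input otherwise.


The two are interchangeable: arithmetic usage differs; also statement counts differ; also boolean connective usage differs; also loop structure differs; also min/max/abs usage differs; also constant usage differs, and every declared input agrees.
One worked example (x=0, y=0) — before: t = 0; p = 0; (((1 * x) * (t * 8)) == (x - -3)) -> false; t = 7; v = 1; [k=-1]; v = -4; [j=0]; v = 3; [k=0]; v = -4; [j=0]; v = 3; [k=1]; v = -4; [j=0]; v = 3; [k=2]; v = -4; [j=0]; v = 3; [k=3]; v = -4; [j=0]; v = 3; [k=4]; v = -4; [j=0]; v = 3; s = 0; [k=-2]; s = 0; [k=-1]; s = 0; [k=0]; s = 0; [k=1]; s = 0; [k=2]; s = 0; [k=3]; s = 0; [k=4]; s = 0; [k=5]; s = 0; return -2; after: t = 0; p = 0; (!(((1 * x) * (t * 8)) == (x - -3))) -> true; t = 7; v = 1; v = -4; [j=0]; v = 3; [k=0]; v = -4; [j=0]; v = 3; [k=1]; v = -4; [j=0]; v = 3; [k=2]; v = -4; [j=0]; v = 3; [k=3]; v = -4; [j=0]; v = 3; [k=4]; v = -4; [j=0]; v = 3; s = 0; [k=-2]; s = 0; [k=-1]; s = 0; [k=0]; s = 0; [k=1]; s = 0; [k=2]; s = 0; [k=3]; s = 0; [k=4]; s = 0; [k=5]; s = 0; return -2; agreement on -2.
Sweeping the whole domain (72 inputs) finds no disagreement.
verdict: equivalent


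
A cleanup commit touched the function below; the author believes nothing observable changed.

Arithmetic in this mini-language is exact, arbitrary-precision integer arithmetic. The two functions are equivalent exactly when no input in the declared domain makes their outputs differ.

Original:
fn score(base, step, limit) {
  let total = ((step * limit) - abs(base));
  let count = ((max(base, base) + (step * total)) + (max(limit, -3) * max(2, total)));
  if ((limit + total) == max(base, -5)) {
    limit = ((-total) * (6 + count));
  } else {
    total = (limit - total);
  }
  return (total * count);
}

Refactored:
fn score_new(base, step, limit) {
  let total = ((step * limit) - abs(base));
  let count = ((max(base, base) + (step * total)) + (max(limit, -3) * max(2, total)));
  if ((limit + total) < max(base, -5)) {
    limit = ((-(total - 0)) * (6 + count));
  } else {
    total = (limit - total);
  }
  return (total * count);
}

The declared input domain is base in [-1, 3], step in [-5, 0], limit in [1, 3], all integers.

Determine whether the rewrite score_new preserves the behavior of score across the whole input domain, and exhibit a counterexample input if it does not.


Consider the input base=-1, step=-5, limit=1.
score: total = -6; count = 31; ((limit + total) == max(base, -5)) -> false; total = 7; return 217
score_new: total = -6; count = 31; ((limit + total) < max(base, -5)) -> true; limit = 222; return -186
217 and -186 differ, so these are not the same function on this domain.
verdict: not equivalent; witness: base=-1, step=-5, limit=1


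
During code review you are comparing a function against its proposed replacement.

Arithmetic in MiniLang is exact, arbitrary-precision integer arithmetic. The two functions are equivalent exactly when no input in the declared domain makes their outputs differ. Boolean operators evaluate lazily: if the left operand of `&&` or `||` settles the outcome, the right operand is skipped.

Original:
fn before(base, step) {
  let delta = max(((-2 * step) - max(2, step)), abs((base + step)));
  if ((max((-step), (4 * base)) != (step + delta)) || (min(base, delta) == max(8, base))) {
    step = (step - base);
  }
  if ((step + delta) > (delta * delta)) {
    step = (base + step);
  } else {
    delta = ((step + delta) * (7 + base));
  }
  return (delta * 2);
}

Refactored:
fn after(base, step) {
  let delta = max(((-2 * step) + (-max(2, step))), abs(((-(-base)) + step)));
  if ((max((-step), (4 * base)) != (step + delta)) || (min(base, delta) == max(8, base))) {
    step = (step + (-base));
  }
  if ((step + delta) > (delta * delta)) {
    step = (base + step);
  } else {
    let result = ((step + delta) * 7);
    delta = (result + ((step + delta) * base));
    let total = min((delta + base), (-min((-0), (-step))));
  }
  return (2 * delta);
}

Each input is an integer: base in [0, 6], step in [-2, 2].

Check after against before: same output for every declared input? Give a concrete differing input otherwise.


Behavior is preserved: although constant usage differs; min/max/abs usage differs; local variable names differ; arithmetic usage differs; statement counts differ, the outputs never diverge.
Tracing base=4, step=-1: before: delta := 3 | ((max((-step), (4 * base)) != (step + delta)) || (min(base, delta) == max(8, base))): true | step := -5 | ((step + delta) > (delta * delta)): false | delta := -22 | result -44 | after: delta := 3 | ((max((-step), (4 * base)) != (step + delta)) || (min(base, delta) == max(8, base))): true | step := -5 | ((step + delta) > (delta * delta)): false | result := -14 | delta := -22 | total := -18 | result -44 — matching result -44.
Every one of the 35 inputs gives matching results.
verdict: equivalent


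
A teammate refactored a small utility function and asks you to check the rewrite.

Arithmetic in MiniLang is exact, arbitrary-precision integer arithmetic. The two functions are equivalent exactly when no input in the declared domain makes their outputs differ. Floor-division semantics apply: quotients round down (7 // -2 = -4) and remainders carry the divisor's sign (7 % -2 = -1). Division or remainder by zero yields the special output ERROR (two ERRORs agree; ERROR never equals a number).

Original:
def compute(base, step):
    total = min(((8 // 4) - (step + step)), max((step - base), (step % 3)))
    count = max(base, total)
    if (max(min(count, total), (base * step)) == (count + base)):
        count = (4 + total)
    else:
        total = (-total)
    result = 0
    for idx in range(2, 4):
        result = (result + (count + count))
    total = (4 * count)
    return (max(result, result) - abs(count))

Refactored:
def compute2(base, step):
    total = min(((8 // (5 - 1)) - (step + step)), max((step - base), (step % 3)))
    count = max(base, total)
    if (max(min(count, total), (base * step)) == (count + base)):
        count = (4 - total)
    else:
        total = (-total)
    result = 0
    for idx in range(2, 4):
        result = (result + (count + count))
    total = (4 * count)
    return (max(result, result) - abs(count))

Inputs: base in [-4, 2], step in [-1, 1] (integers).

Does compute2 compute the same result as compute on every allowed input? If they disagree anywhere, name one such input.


These are not equivalent — on base=0, step=-1 the outputs split (18 vs 6).
compute: total = 2; count = 2; (max(min(count, total), (base * step)) == (count + base)) -> true; count = 6; result = 0; [idx=2]; result = 12; [idx=3]; result = 24; total = 24; return 18
compute2: total = 2; count = 2; (max(min(count, total), (base * step)) == (count + base)) -> true; count = 2; result = 0; [idx=2]; result = 4; [idx=3]; result = 8; total = 8; return 6
verdict: not equivalent; witness: base=0, step=-1


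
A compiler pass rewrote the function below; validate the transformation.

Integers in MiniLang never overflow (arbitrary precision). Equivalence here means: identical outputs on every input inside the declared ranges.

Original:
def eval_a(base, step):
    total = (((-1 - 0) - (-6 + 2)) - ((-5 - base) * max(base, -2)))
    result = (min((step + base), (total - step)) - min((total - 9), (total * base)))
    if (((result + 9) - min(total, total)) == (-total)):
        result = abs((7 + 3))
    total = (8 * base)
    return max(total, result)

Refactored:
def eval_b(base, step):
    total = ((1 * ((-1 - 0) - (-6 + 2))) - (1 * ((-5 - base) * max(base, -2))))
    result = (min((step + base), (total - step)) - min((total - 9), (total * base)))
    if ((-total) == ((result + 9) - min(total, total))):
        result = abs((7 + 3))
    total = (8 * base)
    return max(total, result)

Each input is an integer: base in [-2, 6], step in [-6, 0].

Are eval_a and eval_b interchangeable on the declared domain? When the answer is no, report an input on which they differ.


Differences: arithmetic usage differs, plus constant usage differs — yet all 63 inputs agree.
verdict: equivalent


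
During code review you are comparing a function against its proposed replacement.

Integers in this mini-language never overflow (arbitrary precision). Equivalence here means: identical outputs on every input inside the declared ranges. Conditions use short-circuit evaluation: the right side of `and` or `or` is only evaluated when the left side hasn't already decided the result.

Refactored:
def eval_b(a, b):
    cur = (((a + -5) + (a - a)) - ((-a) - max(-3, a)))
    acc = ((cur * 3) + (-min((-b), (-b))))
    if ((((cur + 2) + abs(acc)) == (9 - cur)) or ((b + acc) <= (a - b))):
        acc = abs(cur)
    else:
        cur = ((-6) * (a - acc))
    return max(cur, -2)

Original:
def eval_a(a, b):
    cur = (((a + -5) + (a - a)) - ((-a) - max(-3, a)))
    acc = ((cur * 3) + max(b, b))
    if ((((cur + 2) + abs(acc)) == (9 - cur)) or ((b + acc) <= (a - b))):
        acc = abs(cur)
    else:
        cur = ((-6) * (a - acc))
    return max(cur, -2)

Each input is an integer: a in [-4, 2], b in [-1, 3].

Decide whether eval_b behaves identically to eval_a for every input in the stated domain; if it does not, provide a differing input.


Behavior is preserved: although min/max/abs usage differs, the outputs never diverge.
One worked example (a=-1, b=-1) — eval_a: cur becomes -8; next acc becomes -25; next ((((cur + 2) + abs(acc)) == (9 - cur)) or ((b + acc) <= (a - b))) evaluates to true; next acc becomes 8; next final value -2; eval_b: cur becomes -8; next acc becomes -25; next ((((cur + 2) + abs(acc)) == (9 - cur)) or ((b + acc) <= (a - b))) evaluates to true; next acc becomes 8; next final value -2; agreement on -2.
An exhaustive pass over the 35 declared inputs shows identical outputs.
verdict: equivalent


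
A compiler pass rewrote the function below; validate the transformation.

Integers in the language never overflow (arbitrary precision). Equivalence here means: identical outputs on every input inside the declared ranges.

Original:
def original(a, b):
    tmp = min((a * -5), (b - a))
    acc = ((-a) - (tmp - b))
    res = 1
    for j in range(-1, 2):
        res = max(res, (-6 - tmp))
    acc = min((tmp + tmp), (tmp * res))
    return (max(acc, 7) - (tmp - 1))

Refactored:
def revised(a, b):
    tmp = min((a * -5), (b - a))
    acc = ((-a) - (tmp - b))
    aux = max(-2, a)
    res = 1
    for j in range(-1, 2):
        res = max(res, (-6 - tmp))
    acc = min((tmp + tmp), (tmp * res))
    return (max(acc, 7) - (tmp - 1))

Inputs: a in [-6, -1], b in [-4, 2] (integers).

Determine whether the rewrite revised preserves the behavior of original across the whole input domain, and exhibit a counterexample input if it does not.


The two are interchangeable: constant usage differs, and statement counts differ, and local variable names differ, and min/max/abs usage differs, and every declared input agrees.
As a probe, take a=-3, b=-4: original runs tmp := -1 | acc := 0 | res := 1 | iter j=-1: | res := 1 | iter j=0: | res := 1 | iter j=1: | res := 1 | acc := -2 | result 9; revised runs tmp := -1 | acc := 0 | aux := -2 | res := 1 | iter j=-1: | res := 1 | iter j=0: | res := 1 | iter j=1: | res := 1 | acc := -2 | result 9; both end at 9.
An exhaustive pass over the 42 declared inputs shows identical outputs.
verdict: equivalent


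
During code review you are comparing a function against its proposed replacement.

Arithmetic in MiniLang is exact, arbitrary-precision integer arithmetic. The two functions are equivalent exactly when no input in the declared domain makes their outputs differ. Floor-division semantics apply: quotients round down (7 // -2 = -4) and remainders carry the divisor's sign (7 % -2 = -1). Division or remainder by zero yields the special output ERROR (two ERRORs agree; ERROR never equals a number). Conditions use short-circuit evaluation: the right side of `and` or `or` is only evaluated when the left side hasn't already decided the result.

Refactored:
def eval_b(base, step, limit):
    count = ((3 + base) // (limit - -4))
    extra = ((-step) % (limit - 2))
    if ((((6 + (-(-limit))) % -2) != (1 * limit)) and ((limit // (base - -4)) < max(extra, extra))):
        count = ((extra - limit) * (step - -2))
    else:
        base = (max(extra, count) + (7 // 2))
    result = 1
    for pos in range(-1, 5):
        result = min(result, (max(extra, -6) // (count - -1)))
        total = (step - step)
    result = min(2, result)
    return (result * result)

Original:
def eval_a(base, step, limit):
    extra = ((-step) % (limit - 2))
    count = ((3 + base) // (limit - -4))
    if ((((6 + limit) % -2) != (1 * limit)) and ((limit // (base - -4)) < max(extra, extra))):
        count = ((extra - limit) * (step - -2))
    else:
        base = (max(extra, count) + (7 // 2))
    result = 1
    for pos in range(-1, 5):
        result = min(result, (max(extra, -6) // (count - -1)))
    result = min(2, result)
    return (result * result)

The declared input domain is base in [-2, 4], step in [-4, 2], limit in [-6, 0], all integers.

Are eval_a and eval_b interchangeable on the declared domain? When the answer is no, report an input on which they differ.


Equivalent — the differences include local variable names differ, and statement counts differ, and arithmetic usage differs, yet no declared input distinguishes the two.
As a probe, take base=1, step=-3, limit=-5: eval_a runs extra=-4, then count=-4, then ((((6 + limit) % -2) != (1 * limit)) and ((limit // (base - -4)) < max(extra, extra))) is false, then base=-1, then result=1, then (pos=-1), then result=1, then (pos=0), then result=1, then (pos=1), then result=1, then (pos=2), then result=1, then (pos=3), then result=1, then (pos=4), then result=1, then result=1, then returns 1; eval_b runs count=-4, then extra=-4, then ((((6 + (-(-limit))) % -2) != (1 * limit)) and ((limit // (base - -4)) < max(extra, extra))) is false, then base=-1, then result=1, then (pos=-1), then result=1, then total=0, then (pos=0), then result=1, then total=0, then (pos=1), then result=1, then total=0, then (pos=2), then result=1, then total=0, then (pos=3), then result=1, then total=0, then (pos=4), then result=1, then total=0, then result=1, then returns 1; both end at 1.
Across all 343 domain points the two functions coincide.
verdict: equivalent


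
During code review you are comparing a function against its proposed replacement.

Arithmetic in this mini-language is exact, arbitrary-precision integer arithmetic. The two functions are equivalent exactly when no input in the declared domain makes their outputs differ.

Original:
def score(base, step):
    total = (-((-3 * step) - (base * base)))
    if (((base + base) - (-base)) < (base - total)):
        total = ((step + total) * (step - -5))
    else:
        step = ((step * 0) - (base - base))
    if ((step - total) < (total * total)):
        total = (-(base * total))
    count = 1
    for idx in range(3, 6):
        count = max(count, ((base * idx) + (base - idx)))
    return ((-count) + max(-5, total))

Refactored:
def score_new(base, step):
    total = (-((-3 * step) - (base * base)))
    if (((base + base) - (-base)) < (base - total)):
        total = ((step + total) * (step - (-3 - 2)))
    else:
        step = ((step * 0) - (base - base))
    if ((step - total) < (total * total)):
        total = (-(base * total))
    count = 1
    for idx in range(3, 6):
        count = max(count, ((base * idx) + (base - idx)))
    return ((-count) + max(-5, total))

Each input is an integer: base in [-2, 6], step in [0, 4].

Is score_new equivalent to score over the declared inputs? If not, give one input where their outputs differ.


Differences: constant usage differs; also arithmetic usage differs — yet all 45 inputs agree.
verdict: equivalent


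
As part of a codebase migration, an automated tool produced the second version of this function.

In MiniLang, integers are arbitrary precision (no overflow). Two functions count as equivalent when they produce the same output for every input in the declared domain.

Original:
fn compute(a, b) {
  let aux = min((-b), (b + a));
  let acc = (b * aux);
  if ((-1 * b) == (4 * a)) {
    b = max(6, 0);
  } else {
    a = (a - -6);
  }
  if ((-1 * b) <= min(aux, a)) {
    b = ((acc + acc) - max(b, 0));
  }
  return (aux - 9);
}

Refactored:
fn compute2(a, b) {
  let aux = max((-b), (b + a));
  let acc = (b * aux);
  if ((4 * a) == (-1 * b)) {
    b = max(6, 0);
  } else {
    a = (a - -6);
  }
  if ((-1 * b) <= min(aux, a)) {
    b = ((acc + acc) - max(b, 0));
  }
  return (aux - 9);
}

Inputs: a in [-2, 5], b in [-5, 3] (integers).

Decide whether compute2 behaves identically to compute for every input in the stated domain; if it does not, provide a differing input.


There is a counterexample at a=-2, b=-5: -16 on one side, -4 on the other.
compute: aux becomes -7; next acc becomes 35; next ((-1 * b) == (4 * a)) evaluates to false; next a becomes 4; next ((-1 * b) <= min(aux, a)) evaluates to false; next final value -16
compute2: aux becomes 5; next acc becomes -25; next ((4 * a) == (-1 * b)) evaluates to false; next a becomes 4; next ((-1 * b) <= min(aux, a)) evaluates to false; next final value -4
verdict: not equivalent; witness: a=-2, b=-5


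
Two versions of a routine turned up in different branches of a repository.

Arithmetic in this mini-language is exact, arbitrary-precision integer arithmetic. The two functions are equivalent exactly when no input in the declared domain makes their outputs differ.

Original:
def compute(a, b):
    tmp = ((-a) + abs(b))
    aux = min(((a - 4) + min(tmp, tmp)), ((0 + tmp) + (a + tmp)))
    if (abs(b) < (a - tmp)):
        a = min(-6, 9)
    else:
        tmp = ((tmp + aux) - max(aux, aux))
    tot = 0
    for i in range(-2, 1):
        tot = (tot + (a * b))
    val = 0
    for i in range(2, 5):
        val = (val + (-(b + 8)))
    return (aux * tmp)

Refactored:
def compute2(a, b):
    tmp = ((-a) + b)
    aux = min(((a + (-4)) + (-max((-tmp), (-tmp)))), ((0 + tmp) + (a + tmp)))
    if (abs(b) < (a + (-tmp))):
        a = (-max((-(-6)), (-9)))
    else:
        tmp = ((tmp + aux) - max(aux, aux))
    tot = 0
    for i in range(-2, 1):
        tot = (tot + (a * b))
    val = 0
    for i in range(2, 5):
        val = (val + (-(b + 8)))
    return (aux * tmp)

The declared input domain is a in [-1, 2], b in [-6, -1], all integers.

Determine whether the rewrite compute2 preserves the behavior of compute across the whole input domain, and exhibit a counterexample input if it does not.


Evaluate both at a=-1, b=-6.
compute: tmp = 7; aux = 2; (abs(b) < (a - tmp)) -> false; tmp = 7; tot = 0; [i=-2]; tot = 6; [i=-1]; tot = 12; [i=0]; tot = 18; val = 0; [i=2]; val = -2; [i=3]; val = -4; [i=4]; val = -6; return 14
compute2: tmp = -5; aux = -11; (abs(b) < (a + (-tmp))) -> false; tmp = -5; tot = 0; [i=-2]; tot = 6; [i=-1]; tot = 12; [i=0]; tot = 18; val = 0; [i=2]; val = -2; [i=3]; val = -4; [i=4]; val = -6; return 55
14 and 55 differ, so these are not the same function on this domain.
verdict: not equivalent; witness: a=-1, b=-6


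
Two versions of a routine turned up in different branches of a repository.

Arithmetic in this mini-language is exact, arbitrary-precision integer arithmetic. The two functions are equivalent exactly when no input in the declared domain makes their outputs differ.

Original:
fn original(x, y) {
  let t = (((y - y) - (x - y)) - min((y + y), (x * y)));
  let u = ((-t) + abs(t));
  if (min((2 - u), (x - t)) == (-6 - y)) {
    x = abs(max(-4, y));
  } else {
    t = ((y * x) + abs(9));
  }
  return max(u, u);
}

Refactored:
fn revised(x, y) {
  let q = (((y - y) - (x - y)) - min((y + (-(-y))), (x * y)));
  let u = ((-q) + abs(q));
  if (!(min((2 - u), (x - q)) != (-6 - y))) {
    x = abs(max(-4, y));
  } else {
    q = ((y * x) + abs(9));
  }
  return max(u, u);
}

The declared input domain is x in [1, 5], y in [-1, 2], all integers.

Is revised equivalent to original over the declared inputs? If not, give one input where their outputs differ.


Although local variable names differ, plus comparison usage differs, plus boolean connective usage differs, 20/20 inputs agree.
verdict: equivalent


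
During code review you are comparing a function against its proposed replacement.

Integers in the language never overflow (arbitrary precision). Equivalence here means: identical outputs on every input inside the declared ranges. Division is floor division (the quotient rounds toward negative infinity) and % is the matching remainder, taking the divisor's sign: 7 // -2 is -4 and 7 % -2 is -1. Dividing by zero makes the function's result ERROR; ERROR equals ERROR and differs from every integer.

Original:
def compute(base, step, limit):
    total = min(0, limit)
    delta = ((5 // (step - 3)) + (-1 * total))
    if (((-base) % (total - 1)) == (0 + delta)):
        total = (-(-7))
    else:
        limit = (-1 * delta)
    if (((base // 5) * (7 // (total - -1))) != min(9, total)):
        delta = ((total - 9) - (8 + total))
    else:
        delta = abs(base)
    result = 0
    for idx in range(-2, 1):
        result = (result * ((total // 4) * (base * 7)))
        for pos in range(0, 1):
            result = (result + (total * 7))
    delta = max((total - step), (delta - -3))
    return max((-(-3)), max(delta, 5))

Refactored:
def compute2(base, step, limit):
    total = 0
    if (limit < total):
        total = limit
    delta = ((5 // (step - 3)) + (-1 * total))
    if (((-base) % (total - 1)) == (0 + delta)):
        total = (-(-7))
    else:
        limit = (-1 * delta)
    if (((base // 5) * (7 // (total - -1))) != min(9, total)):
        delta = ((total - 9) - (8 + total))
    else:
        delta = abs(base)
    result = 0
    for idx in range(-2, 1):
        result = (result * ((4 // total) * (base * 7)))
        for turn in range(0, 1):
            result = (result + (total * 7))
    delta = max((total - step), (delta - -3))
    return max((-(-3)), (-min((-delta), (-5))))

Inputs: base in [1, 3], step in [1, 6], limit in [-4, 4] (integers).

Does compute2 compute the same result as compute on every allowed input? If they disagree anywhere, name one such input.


Consider the input base=1, step=1, limit=0.
compute: total = 0; delta = -3; (((-base) % (total - 1)) == (0 + delta)) -> false; limit = 3; (((base // 5) * (7 // (total - -1))) != min(9, total)) -> false; delta = 1; result = 0; [idx=-2]; result = 0; [pos=0]; result = 0; [idx=-1]; result = 0; [pos=0]; result = 0; [idx=0]; result = 0; [pos=0]; result = 0; delta = 4; return 5
compute2: total = 0; (limit < total) -> false; delta = -3; (((-base) % (total - 1)) == (0 + delta)) -> false; limit = 3; (((base // 5) * (7 // (total - -1))) != min(9, total)) -> false; delta = 1; result = 0; [idx=-2]; division by zero -> ERROR
5 and ERROR differ, so these are not the same function on this domain.
verdict: not equivalent; witness: base=1, step=1, limit=0


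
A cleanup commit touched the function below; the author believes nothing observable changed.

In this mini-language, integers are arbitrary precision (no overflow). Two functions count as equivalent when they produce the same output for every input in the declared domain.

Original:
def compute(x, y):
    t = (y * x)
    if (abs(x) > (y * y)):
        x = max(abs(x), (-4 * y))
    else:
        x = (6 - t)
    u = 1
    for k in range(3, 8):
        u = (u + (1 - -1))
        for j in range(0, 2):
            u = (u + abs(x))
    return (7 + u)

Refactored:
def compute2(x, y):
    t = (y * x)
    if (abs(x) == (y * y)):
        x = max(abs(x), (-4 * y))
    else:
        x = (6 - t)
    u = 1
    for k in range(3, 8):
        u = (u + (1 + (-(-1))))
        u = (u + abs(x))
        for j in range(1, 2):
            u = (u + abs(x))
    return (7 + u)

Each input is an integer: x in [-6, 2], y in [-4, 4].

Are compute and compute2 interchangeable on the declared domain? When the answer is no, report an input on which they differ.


x=-6, y=-2 yields 98 from compute but 78 from compute2.
verdict: not equivalent; witness: x=-6, y=-2


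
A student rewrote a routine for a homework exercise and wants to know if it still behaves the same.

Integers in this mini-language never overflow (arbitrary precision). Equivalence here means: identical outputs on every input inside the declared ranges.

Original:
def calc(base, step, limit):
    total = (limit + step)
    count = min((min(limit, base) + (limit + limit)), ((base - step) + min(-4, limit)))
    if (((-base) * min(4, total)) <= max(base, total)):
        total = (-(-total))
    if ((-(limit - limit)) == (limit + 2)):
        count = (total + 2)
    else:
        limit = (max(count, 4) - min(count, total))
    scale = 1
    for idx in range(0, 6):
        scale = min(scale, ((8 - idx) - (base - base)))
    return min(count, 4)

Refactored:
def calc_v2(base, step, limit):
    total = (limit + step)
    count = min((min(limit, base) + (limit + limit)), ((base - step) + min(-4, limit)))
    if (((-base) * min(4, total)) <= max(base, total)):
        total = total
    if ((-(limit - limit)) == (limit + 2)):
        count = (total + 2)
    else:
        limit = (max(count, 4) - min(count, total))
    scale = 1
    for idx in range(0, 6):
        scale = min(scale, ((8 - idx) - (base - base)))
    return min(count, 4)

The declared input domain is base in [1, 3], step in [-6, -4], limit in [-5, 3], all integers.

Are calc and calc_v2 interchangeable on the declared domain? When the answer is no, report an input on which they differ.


Side by side, the visible changes include: same computation, different form.
Tracing base=2, step=-6, limit=1: calc: total=-5, then count=3, then (((-base) * min(4, total)) <= max(base, total)) is false, then ((-(limit - limit)) == (limit + 2)) is false, then limit=9, then scale=1, then (idx=0), then scale=1, then (idx=1), then scale=1, then (idx=2), then scale=1, then (idx=3), then scale=1, then (idx=4), then scale=1, then (idx=5), then scale=1, then returns 3 | calc_v2: total=-5, then count=3, then (((-base) * min(4, total)) <= max(base, total)) is false, then ((-(limit - limit)) == (limit + 2)) is false, then limit=9, then scale=1, then (idx=0), then scale=1, then (idx=1), then scale=1, then (idx=2), then scale=1, then (idx=3), then scale=1, then (idx=4), then scale=1, then (idx=5), then scale=1, then returns 3 — matching result 3.
Every one of the 81 inputs gives matching results.
verdict: equivalent


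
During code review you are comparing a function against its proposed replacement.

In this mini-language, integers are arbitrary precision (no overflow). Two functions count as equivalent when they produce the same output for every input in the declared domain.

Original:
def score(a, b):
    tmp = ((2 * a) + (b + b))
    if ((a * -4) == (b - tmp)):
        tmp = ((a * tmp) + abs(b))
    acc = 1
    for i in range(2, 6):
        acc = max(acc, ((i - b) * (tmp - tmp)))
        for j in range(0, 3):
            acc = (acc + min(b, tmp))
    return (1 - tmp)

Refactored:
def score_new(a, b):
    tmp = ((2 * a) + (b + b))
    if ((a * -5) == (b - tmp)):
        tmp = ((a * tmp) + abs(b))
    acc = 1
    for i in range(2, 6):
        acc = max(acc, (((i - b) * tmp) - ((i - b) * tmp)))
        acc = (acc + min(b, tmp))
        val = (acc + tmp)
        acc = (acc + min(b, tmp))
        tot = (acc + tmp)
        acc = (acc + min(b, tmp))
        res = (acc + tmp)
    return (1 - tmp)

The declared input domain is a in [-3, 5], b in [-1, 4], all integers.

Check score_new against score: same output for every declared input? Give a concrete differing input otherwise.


The rewrite breaks on a=1, b=2, where the results are -7 and -5.
score: tmp = 6; ((a * -4) == (b - tmp)) -> true; tmp = 8; acc = 1; [i=2]; acc = 1; [j=0]; acc = 3; [j=1]; acc = 5; [j=2]; acc = 7; [i=3]; acc = 7; [j=0]; acc = 9; [j=1]; acc = 11; [j=2]; acc = 13; [i=4]; acc = 13; [j=0]; acc = 15; [j=1]; acc = 17; [j=2]; acc = 19; [i=5]; acc = 19; [j=0]; acc = 21; [j=1]; acc = 23; [j=2]; acc = 25; return -7
score_new: tmp = 6; ((a * -5) == (b - tmp)) -> false; acc = 1; [i=2]; acc = 1; acc = 3; val = 9; acc = 5; tot = 11; acc = 7; res = 13; [i=3]; acc = 7; acc = 9; val = 15; acc = 11; tot = 17; acc = 13; res = 19; [i=4]; acc = 13; acc = 15; val = 21; acc = 17; tot = 23; acc = 19; res = 25; [i=5]; acc = 19; acc = 21; val = 27; acc = 23; tot = 29; acc = 25; res = 31; return -5
verdict: not equivalent; witness: a=1, b=2


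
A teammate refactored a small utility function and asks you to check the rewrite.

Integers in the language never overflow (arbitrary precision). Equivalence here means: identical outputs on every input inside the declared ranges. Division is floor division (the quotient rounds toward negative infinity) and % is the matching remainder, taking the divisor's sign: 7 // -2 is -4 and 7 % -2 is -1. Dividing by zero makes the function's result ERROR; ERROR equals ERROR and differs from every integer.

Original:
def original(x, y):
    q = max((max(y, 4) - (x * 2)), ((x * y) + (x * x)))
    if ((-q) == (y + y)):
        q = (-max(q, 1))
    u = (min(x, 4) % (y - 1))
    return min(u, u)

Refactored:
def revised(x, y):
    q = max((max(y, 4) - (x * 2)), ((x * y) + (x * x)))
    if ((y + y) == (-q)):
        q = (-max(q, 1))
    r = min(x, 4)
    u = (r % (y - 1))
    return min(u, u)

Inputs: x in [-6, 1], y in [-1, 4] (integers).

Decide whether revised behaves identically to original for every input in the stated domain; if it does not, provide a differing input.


Side by side, the visible changes include: local variable names differ; statement counts differ.
Spot check at x=-3, y=0 — original: q := 10 | ((-q) == (y + y)): false | u := 0 | result 0. revised: q := 10 | ((y + y) == (-q)): false | r := -3 | u := 0 | result 0. Both give 0.
Across all 48 domain points the two functions coincide.
verdict: equivalent


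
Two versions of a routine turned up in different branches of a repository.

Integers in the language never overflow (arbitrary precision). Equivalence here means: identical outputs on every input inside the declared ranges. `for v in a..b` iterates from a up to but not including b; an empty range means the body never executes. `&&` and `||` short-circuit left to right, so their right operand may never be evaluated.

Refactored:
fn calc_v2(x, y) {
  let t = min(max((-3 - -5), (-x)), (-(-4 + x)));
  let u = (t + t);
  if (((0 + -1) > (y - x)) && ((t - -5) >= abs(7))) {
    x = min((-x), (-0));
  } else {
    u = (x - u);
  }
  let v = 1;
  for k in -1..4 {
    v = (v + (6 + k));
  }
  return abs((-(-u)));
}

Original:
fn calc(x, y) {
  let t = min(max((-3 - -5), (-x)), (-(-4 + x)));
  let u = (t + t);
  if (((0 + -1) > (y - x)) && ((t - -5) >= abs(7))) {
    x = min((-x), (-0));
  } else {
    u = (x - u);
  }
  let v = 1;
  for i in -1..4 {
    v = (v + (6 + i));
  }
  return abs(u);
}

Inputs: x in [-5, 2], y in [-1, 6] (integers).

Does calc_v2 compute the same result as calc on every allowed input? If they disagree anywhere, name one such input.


The two versions differ — the changes include local variable names differ.
Spot check at x=-2, y=-1 — calc: t becomes 2; next u becomes 4; next (((0 + -1) > (y - x)) && ((t - -5) >= abs(7))) evaluates to false; next u becomes -6; next v becomes 1; next at i=-1:; next v becomes 6; next at i=0:; next v becomes 12; next at i=1:; next v becomes 19; next at i=2:; next v becomes 27; next at i=3:; next v becomes 36; next final value 6. calc_v2: t becomes 2; next u becomes 4; next (((0 + -1) > (y - x)) && ((t - -5) >= abs(7))) evaluates to false; next u becomes -6; next v becomes 1; next at k=-1:; next v becomes 6; next at k=0:; next v becomes 12; next at k=1:; next v becomes 19; next at k=2:; next v becomes 27; next at k=3:; next v becomes 36; next final value 6. Both give 6.
Across all 64 domain points the two functions coincide.
verdict: equivalent
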